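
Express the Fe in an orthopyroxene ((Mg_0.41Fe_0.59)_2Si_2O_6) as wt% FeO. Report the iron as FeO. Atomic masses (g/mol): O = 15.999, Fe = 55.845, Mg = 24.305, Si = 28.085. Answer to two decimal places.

M((Mg_0.41Fe_0.59)_2Si_2O_6) = 237.991 g/mol; M(FeO) = 71.844 g/mol.
Moles FeO per formula unit = 1.18 Fe ÷ 1 = 1.1800.
FeO fraction = (1.1800 × 71.844) / 237.991 = 84.776/237.991 = 0.3562.

35.62 wt%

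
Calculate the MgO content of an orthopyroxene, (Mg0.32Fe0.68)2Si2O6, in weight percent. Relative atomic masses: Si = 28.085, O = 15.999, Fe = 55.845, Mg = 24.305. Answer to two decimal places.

10.59 wt%

Formula mass = 243.668 g/mol.
0.64 Mg → 0.6400 mol MgO per formula unit; M(MgO) = 40.304, so MgO mass = 25.795 g.
25.795/243.668 × 100 = 10.59 wt%.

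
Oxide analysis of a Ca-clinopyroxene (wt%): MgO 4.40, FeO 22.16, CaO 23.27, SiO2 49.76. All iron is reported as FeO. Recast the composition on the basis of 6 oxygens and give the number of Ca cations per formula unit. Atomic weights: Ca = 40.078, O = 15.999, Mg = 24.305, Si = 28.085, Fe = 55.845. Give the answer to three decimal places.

MgO (M=40.304): mol = 0.10917; Mg = 0.10917, O = 0.10917.
FeO (M=71.844): mol = 0.30845; Fe = 0.30845, O = 0.30845.
CaO (M=56.077): mol = 0.41497; Ca = 0.41497, O = 0.41497.
SiO2 (M=60.083): mol = 0.82819; Si = 0.82819, O = 1.65638.
ΣO = 2.48897; factor = 6/ΣO = 2.41064.
Ca apfu = 0.41497 × 2.41064 = 1.000.

1.000 Ca apfu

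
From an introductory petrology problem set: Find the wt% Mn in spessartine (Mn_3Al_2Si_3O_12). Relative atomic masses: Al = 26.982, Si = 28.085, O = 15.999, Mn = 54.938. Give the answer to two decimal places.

33.29 wt%

M(Mn_3Al_2Si_3O_12) = 495.021 g/mol.
Mn contributes 3 × 54.938 = 164.814 g per mole.
164.814/495.021 = 0.3329 → 33.29%.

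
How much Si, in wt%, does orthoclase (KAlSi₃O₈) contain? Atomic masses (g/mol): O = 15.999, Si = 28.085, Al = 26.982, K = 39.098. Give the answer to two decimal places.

Molar mass of KAlSi₃O₈: 1*39.098 + 1*26.982 + 3*28.085 + 8*15.999 = 278.327 g/mol.
Mass of Si per formula unit: 3 × 28.085 = 84.255 g.
Weight fraction Si = 84.255 / 278.327 = 0.3027.

30.27 wt%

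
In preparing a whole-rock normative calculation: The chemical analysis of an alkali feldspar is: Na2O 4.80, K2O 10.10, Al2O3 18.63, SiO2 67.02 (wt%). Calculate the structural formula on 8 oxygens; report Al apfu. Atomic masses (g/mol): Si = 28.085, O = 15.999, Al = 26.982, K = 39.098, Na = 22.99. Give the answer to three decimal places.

0.986 Al apfu

4.80 wt% Na2O ÷ 61.979 g/mol = 0.07745 mol, giving 0.15490 Na and 0.07745 O.
10.10 wt% K2O ÷ 94.195 g/mol = 0.10722 mol, giving 0.21444 K and 0.10722 O.
18.63 wt% Al2O3 ÷ 101.961 g/mol = 0.18272 mol, giving 0.36544 Al and 0.54816 O.
67.02 wt% SiO2 ÷ 60.083 g/mol = 1.11546 mol, giving 1.11546 Si and 2.23092 O.
Oxygen sums to 2.96375; scaling by 8/2.96375 = 2.69928 puts the formula on 8 O.
Al: 0.36544 × 2.69928 = 0.986 atoms per formula unit.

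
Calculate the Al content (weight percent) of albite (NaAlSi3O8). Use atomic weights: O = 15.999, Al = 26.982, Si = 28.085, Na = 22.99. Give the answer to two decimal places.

Molar mass of NaAlSi3O8: 1·22.99 + 1·26.982 + 3·28.085 + 8·15.999 = 262.219 g/mol.
Mass of Al per formula unit: 1 × 26.982 = 26.982 g.
Weight fraction Al = 26.982 / 262.219 = 0.1029.

10.29 weight percent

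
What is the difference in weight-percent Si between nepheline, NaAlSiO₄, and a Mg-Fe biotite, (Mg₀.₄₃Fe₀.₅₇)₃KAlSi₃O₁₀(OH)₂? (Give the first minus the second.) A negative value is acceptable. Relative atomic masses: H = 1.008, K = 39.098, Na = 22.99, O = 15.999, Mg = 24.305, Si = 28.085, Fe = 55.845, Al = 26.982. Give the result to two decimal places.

1.89 percentage points

Si in NaAlSiO₄: molar mass 142.053 g/mol; 1×28.085 = 28.085 g → 19.77 wt%.
Si in (Mg₀.₄₃Fe₀.₅₇)₃KAlSi₃O₁₀(OH)₂: molar mass 471.187 g/mol; 3×28.085 = 84.255 g → 17.88 wt%.
Difference = 19.77 − 17.88 = 1.89 percentage points.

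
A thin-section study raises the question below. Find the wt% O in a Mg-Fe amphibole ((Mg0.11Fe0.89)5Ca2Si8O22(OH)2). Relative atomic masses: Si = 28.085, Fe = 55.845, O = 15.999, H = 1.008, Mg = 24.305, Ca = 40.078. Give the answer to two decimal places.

Molar mass of (Mg0.11Fe0.89)5Ca2Si8O22(OH)2: 0.55×24.305 + 4.45×55.845 + 2×40.078 + 8×28.085 + 24×15.999 + 2×1.008 = 952.706 g/mol.
Mass of O per formula unit: 24 × 15.999 = 383.976 g.
Weight fraction O = 383.976 / 952.706 = 0.4030.

40.30 mass %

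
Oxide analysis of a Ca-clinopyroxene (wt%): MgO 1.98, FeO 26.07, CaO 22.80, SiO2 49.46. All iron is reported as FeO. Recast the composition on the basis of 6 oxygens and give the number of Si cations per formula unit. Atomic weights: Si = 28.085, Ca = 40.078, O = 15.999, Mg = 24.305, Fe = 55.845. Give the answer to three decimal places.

MgO: 1.98/40.304 = 0.04913 mol → 0.04913 mol Mg, 0.04913 mol O.
FeO: 26.07/71.844 = 0.36287 mol → 0.36287 mol Fe, 0.36287 mol O.
CaO: 22.80/56.077 = 0.40658 mol → 0.40658 mol Ca, 0.40658 mol O.
SiO2: 49.46/60.083 = 0.82319 mol → 0.82319 mol Si, 1.64638 mol O.
Total oxygen = 2.46496 mol. Normalization factor = 6/2.46496 = 2.43412.
Si per 6 O = 0.82319 × 2.43412 = 2.004.

2.004 Si apfu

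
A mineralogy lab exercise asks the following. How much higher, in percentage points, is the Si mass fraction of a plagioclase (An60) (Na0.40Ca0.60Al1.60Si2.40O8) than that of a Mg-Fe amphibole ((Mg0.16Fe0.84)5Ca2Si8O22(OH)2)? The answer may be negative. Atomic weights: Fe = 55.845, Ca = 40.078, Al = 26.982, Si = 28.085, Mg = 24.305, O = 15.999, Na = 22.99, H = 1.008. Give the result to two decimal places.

1.02 percentage points

First mineral: 67.404 g Si in 271.810 g formula = 24.80 wt% Si.
Second mineral: 224.680 g Si in 944.821 g formula = 23.78 wt% Si.
24.80% − 23.78% gives a difference of 1.02 percentage points.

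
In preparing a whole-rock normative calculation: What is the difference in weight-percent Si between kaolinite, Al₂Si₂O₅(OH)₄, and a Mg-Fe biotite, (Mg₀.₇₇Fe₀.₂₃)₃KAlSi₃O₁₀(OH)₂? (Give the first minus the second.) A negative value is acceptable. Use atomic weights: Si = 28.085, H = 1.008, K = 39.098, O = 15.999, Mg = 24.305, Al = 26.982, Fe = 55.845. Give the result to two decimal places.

2.57 percentage points

Si in Al₂Si₂O₅(OH)₄: molar mass 258.157 g/mol; 2×28.085 = 56.170 g → 21.76 wt%.
Si in (Mg₀.₇₇Fe₀.₂₃)₃KAlSi₃O₁₀(OH)₂: molar mass 439.017 g/mol; 3×28.085 = 84.255 g → 19.19 wt%.
Difference = 21.76 − 19.19 = 2.57 percentage points.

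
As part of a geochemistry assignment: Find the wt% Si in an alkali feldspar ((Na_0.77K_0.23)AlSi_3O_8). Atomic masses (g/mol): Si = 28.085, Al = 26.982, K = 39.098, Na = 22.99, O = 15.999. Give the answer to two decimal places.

M((Na_0.77K_0.23)AlSi_3O_8) = 265.924 g/mol.
Si contributes 3 × 28.085 = 84.255 g per mole.
84.255/265.924 = 0.3168 → 31.68%.

31.68 mass %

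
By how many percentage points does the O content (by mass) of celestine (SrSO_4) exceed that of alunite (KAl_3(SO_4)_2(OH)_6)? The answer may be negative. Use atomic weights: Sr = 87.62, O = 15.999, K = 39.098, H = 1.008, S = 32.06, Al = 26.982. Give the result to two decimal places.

M(SrSO_4) = 183.676 g/mol, so wt% O = 63.996/183.676 × 100 = 34.84%.
M(KAl_3(SO_4)_2(OH)_6) = 414.198 g/mol, so wt% O = 223.986/414.198 × 100 = 54.08%.
34.84 − 54.08 = -19.24 pp.

-19.24 percentage points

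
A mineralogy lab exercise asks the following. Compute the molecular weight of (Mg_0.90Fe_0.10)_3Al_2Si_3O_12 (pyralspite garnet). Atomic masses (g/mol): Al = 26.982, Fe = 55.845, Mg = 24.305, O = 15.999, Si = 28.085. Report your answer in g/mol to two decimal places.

412.58 g/mol

The formula mass is the sum 2.70·24.305 + 0.30·55.845 + 2·26.982 + 3·28.085 + 12·15.999.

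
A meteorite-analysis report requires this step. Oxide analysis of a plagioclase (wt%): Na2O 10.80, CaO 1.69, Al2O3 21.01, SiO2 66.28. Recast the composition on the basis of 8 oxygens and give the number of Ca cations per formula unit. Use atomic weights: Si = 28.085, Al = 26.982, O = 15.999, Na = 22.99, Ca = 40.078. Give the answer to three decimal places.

10.80 wt% Na2O ÷ 61.979 g/mol = 0.17425 mol, giving 0.34850 Na and 0.17425 O.
1.69 wt% CaO ÷ 56.077 g/mol = 0.03014 mol, giving 0.03014 Ca and 0.03014 O.
21.01 wt% Al2O3 ÷ 101.961 g/mol = 0.20606 mol, giving 0.41212 Al and 0.61818 O.
66.28 wt% SiO2 ÷ 60.083 g/mol = 1.10314 mol, giving 1.10314 Si and 2.20628 O.
Oxygen sums to 3.02885; scaling by 8/3.02885 = 2.64127 puts the formula on 8 O.
Ca: 0.03014 × 2.64127 = 0.080 atoms per formula unit.

0.080 Ca apfu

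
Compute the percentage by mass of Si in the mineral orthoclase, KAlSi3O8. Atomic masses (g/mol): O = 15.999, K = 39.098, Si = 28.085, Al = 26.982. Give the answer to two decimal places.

30.27 weight percent

Formula mass = 1·39.098 + 1·26.982 + 3·28.085 + 8·15.999 = 278.327 g/mol, of which 84.255 g is Si.
So Si makes up 84.255/278.327 = 0.3027 of the mass, i.e. 30.27%.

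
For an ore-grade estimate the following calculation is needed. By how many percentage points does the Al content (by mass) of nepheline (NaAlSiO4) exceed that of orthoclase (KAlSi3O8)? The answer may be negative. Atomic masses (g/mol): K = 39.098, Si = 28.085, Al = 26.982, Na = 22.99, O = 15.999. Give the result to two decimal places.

9.30 percentage points

First mineral: 26.982 g Al in 142.053 g formula = 18.99 wt% Al.
Second mineral: 26.982 g Al in 278.327 g formula = 9.69 wt% Al.
18.99% − 9.69% gives a difference of 9.30 percentage points.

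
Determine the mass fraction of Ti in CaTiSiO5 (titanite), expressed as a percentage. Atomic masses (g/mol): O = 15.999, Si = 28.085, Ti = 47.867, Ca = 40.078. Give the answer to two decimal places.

24.42 wt%

M(CaTiSiO5) = 196.025 g/mol.
Ti contributes 1 × 47.867 = 47.867 g per mole.
47.867/196.025 = 0.2442 → 24.42%.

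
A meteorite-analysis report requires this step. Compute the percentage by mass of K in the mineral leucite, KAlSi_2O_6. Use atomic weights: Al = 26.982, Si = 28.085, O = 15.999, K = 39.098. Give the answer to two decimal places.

17.91 mass %

Formula mass = 1×39.098 + 1×26.982 + 2×28.085 + 6×15.999 = 218.244 g/mol, of which 39.098 g is K.
So K makes up 39.098/218.244 = 0.1791 of the mass, i.e. 17.91%.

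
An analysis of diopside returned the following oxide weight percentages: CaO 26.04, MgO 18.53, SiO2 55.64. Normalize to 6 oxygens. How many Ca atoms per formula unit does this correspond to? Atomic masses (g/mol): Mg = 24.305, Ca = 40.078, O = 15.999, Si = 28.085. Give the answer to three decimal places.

CaO: 26.04/56.077 = 0.46436 mol → 0.46436 mol Ca, 0.46436 mol O.
MgO: 18.53/40.304 = 0.45976 mol → 0.45976 mol Mg, 0.45976 mol O.
SiO2: 55.64/60.083 = 0.92605 mol → 0.92605 mol Si, 1.85210 mol O.
Total oxygen = 2.77622 mol. Normalization factor = 6/2.77622 = 2.16121.
Ca per 6 O = 0.46436 × 2.16121 = 1.004.

1.004 Ca apfu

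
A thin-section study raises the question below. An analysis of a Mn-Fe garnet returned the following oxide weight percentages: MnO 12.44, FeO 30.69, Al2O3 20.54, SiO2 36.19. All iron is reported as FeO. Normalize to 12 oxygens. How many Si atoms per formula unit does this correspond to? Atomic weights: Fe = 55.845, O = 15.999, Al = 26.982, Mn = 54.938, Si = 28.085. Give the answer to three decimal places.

2.997 Si apfu

MnO (M=70.937): mol = 0.17537; Mn = 0.17537, O = 0.17537.
FeO (M=71.844): mol = 0.42718; Fe = 0.42718, O = 0.42718.
Al2O3 (M=101.961): mol = 0.20145; Al = 0.40290, O = 0.60435.
SiO2 (M=60.083): mol = 0.60233; Si = 0.60233, O = 1.20466.
ΣO = 2.41156; factor = 12/ΣO = 4.97603.
Si apfu = 0.60233 × 4.97603 = 2.997.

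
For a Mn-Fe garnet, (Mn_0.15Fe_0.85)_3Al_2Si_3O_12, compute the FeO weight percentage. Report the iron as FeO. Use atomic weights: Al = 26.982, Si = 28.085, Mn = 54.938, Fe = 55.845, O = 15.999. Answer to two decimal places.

M((Mn_0.15Fe_0.85)_3Al_2Si_3O_12) = 497.334 g/mol; M(FeO) = 71.844 g/mol.
Moles FeO per formula unit = 2.55 Fe ÷ 1 = 2.5500.
FeO fraction = (2.5500 × 71.844) / 497.334 = 183.202/497.334 = 0.3684.

36.84 wt%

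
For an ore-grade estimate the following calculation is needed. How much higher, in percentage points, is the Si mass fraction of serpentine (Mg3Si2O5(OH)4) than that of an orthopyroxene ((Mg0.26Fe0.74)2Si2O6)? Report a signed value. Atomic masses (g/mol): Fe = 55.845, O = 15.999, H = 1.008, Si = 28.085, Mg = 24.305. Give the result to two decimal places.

M(Mg3Si2O5(OH)4) = 277.108 g/mol, so wt% Si = 56.170/277.108 × 100 = 20.27%.
M((Mg0.26Fe0.74)2Si2O6) = 247.453 g/mol, so wt% Si = 56.170/247.453 × 100 = 22.70%.
20.27 − 22.70 = -2.43 pp.

-2.43 percentage points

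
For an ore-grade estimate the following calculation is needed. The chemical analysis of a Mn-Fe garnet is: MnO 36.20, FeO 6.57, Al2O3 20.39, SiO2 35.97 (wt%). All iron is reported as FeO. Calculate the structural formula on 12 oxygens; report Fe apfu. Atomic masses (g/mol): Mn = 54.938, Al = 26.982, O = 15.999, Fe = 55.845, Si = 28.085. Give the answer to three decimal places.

0.457 Fe apfu

MnO (M=70.937): mol = 0.51031; Mn = 0.51031, O = 0.51031.
FeO (M=71.844): mol = 0.09145; Fe = 0.09145, O = 0.09145.
Al2O3 (M=101.961): mol = 0.19998; Al = 0.39996, O = 0.59994.
SiO2 (M=60.083): mol = 0.59867; Si = 0.59867, O = 1.19734.
ΣO = 2.39904; factor = 12/ΣO = 5.00200.
Fe apfu = 0.09145 × 5.00200 = 0.457.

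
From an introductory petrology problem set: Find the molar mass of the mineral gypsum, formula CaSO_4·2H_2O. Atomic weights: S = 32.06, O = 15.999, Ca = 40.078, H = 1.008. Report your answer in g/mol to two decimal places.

172.16 g/mol

The formula mass is the sum 1(40.078) + 1(32.06) + 6(15.999) + 4(1.008).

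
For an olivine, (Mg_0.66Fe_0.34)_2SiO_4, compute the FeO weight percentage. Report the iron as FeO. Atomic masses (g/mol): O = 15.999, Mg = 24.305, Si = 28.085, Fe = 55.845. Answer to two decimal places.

30.13 wt%

Formula mass = 162.138 g/mol.
0.68 Fe → 0.6800 mol FeO per formula unit; M(FeO) = 71.844, so FeO mass = 48.854 g.
48.854/162.138 × 100 = 30.13 wt%.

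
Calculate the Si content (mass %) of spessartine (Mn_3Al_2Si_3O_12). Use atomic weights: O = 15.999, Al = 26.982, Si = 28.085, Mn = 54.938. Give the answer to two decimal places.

17.02 mass %

Formula mass = 3×54.938 + 2×26.982 + 3×28.085 + 12×15.999 = 495.021 g/mol, of which 84.255 g is Si.
So Si makes up 84.255/495.021 = 0.1702 of the mass, i.e. 17.02%.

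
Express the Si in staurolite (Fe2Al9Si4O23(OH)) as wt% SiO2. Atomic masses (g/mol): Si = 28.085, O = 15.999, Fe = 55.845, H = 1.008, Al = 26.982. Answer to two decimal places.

Molar mass of Fe2Al9Si4O23(OH) = 2*55.845 + 9*26.982 + 4*28.085 + 24*15.999 + 1*1.008 = 851.852 g/mol.
Each formula unit contains 4 Si, equivalent to 4/1 = 4.0000 mol SiO2.
M(SiO2) = 1×28.085 + 2×15.999 = 60.083 g/mol.
Mass of SiO2 per formula unit = 4.0000 × 60.083 = 240.332 g.
SiO2 wt% = 240.332 / 851.852 × 100 = 28.21%.

28.21 wt%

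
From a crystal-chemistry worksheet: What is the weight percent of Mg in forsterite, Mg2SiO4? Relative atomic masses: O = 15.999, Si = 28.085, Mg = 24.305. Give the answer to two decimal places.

Formula mass = 2×24.305 + 1×28.085 + 4×15.999 = 140.691 g/mol, of which 48.610 g is Mg.
So Mg makes up 48.610/140.691 = 0.3455 of the mass, i.e. 34.55%.

34.55 mass %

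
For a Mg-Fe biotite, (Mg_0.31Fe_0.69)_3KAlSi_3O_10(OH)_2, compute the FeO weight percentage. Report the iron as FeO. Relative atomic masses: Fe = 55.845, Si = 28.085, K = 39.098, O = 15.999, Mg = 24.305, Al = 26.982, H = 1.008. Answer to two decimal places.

Molar mass of (Mg_0.31Fe_0.69)_3KAlSi_3O_10(OH)_2 = 0.93·24.305 + 2.07·55.845 + 1·39.098 + 1·26.982 + 3·28.085 + 12·15.999 + 2·1.008 = 482.542 g/mol.
Each formula unit contains 2.07 Fe, equivalent to 2.07/1 = 2.0700 mol FeO.
M(FeO) = 1×55.845 + 1×15.999 = 71.844 g/mol.
Mass of FeO per formula unit = 2.0700 × 71.844 = 148.717 g.
FeO wt% = 148.717 / 482.542 × 100 = 30.82%.

30.82 wt%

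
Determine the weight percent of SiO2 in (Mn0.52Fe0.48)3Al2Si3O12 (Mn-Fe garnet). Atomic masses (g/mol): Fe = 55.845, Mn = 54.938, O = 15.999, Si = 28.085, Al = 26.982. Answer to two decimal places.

Formula mass = 496.327 g/mol.
3 Si → 3.0000 mol SiO2 per formula unit; M(SiO2) = 60.083, so SiO2 mass = 180.249 g.
180.249/496.327 × 100 = 36.32 wt%.

36.32 wt%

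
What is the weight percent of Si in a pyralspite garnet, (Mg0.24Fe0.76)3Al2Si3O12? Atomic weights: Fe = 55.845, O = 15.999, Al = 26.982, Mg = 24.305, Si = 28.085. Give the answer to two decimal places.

17.74 mass %

M((Mg0.24Fe0.76)3Al2Si3O12) = 475.033 g/mol.
Si contributes 3 × 28.085 = 84.255 g per mole.
84.255/475.033 = 0.1774 → 17.74%.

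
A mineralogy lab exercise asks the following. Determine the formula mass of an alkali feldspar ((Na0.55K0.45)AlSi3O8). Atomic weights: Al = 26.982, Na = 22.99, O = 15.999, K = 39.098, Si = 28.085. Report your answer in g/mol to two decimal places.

The formula mass is the sum 0.55·22.99 + 0.45·39.098 + 1·26.982 + 3·28.085 + 8·15.999.

269.47 g/mol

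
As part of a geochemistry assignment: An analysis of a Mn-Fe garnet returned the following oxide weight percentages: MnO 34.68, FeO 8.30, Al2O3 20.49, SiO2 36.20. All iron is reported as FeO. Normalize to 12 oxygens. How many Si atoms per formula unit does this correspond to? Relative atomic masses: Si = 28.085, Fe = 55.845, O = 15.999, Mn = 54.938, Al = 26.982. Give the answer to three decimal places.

2.997 Si apfu

MnO: 34.68/70.937 = 0.48888 mol → 0.48888 mol Mn, 0.48888 mol O.
FeO: 8.30/71.844 = 0.11553 mol → 0.11553 mol Fe, 0.11553 mol O.
Al2O3: 20.49/101.961 = 0.20096 mol → 0.40192 mol Al, 0.60288 mol O.
SiO2: 36.20/60.083 = 0.60250 mol → 0.60250 mol Si, 1.20500 mol O.
Total oxygen = 2.41229 mol. Normalization factor = 12/2.41229 = 4.97453.
Si per 12 O = 0.60250 × 4.97453 = 2.997.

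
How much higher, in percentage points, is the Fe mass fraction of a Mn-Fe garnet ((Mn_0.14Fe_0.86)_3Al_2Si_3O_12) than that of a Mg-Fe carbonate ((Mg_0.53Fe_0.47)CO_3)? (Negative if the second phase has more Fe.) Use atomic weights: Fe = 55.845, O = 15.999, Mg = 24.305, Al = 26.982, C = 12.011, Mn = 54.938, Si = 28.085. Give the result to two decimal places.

2.49 percentage points

First mineral: 144.080 g Fe in 497.361 g formula = 28.97 wt% Fe.
Second mineral: 26.247 g Fe in 99.137 g formula = 26.48 wt% Fe.
28.97% − 26.48% gives a difference of 2.49 percentage points.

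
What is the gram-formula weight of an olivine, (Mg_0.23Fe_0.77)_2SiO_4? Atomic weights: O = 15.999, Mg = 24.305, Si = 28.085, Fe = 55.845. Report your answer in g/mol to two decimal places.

189.26 g/mol

M = 0.46*24.305 + 1.54*55.845 + 1*28.085 + 4*15.999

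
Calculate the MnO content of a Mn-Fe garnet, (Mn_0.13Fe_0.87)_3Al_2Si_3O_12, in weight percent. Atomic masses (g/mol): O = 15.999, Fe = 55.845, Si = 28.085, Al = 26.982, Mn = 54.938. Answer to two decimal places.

5.56 wt%

Formula mass = 497.388 g/mol.
0.39 Mn → 0.3900 mol MnO per formula unit; M(MnO) = 70.937, so MnO mass = 27.665 g.
27.665/497.388 × 100 = 5.56 wt%.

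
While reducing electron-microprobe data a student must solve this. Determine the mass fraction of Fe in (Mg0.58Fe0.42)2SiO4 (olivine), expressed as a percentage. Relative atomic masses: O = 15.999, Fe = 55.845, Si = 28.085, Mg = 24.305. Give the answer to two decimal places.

Formula mass = 1.16*24.305 + 0.84*55.845 + 1*28.085 + 4*15.999 = 167.185 g/mol, of which 46.910 g is Fe.
So Fe makes up 46.910/167.185 = 0.2806 of the mass, i.e. 28.06%.

28.06 wt%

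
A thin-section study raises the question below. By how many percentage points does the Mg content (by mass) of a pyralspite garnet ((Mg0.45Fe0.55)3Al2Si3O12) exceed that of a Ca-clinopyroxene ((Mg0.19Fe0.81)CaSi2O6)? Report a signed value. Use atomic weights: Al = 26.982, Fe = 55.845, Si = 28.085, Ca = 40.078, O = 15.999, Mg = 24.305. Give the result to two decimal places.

5.30 percentage points

Mg in (Mg0.45Fe0.55)3Al2Si3O12: molar mass 455.163 g/mol; 1.35×24.305 = 32.812 g → 7.21 wt%.
Mg in (Mg0.19Fe0.81)CaSi2O6: molar mass 242.094 g/mol; 0.19×24.305 = 4.618 g → 1.91 wt%.
Difference = 7.21 − 1.91 = 5.30 percentage points.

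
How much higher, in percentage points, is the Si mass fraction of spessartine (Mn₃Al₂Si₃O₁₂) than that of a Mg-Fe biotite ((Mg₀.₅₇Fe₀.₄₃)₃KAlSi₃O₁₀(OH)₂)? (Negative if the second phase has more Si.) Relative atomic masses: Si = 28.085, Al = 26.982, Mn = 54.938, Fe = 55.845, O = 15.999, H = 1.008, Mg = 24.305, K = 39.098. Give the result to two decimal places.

Si in Mn₃Al₂Si₃O₁₂: molar mass 495.021 g/mol; 3×28.085 = 84.255 g → 17.02 wt%.
Si in (Mg₀.₅₇Fe₀.₄₃)₃KAlSi₃O₁₀(OH)₂: molar mass 457.941 g/mol; 3×28.085 = 84.255 g → 18.40 wt%.
Difference = 17.02 − 18.40 = -1.38 percentage points.

-1.38 percentage points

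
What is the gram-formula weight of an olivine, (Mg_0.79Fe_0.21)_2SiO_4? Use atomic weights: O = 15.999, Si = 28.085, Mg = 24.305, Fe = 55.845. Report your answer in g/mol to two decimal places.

153.94 g/mol

M = 1.58(24.305) + 0.42(55.845) + 1(28.085) + 4(15.999)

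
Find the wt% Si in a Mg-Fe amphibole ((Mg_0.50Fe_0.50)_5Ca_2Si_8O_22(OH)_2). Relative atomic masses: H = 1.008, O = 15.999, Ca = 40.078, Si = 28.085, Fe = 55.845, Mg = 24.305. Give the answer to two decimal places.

25.21 weight percent

M((Mg_0.50Fe_0.50)_5Ca_2Si_8O_22(OH)_2) = 891.203 g/mol.
Si contributes 8 × 28.085 = 224.680 g per mole.
224.680/891.203 = 0.2521 → 25.21%.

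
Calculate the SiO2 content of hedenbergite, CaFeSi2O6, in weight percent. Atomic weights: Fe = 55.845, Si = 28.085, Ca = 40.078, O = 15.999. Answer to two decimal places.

48.44 wt%

Formula mass = 248.087 g/mol.
2 Si → 2.0000 mol SiO2 per formula unit; M(SiO2) = 60.083, so SiO2 mass = 120.166 g.
120.166/248.087 × 100 = 48.44 wt%.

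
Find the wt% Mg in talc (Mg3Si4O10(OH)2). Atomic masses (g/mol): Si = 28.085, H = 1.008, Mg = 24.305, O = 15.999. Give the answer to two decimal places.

Formula mass = 3·24.305 + 4·28.085 + 12·15.999 + 2·1.008 = 379.259 g/mol, of which 72.915 g is Mg.
So Mg makes up 72.915/379.259 = 0.1923 of the mass, i.e. 19.23%.

19.23 weight percent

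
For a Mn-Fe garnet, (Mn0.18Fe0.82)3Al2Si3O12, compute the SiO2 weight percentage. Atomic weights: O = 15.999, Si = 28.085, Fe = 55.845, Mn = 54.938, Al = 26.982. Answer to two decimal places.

36.25 wt%

Molar mass of (Mn0.18Fe0.82)3Al2Si3O12 = 0.54×54.938 + 2.46×55.845 + 2×26.982 + 3×28.085 + 12×15.999 = 497.252 g/mol.
Each formula unit contains 3 Si, equivalent to 3/1 = 3.0000 mol SiO2.
M(SiO2) = 1×28.085 + 2×15.999 = 60.083 g/mol.
Mass of SiO2 per formula unit = 3.0000 × 60.083 = 180.249 g.
SiO2 wt% = 180.249 / 497.252 × 100 = 36.25%.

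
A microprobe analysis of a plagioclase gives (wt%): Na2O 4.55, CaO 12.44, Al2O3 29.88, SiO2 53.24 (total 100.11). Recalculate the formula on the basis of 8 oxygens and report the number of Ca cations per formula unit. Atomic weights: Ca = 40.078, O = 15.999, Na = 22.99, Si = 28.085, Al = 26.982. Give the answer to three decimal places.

0.602 Ca apfu

Na2O (M=61.979): mol = 0.07341; Na = 0.14682, O = 0.07341.
CaO (M=56.077): mol = 0.22184; Ca = 0.22184, O = 0.22184.
Al2O3 (M=101.961): mol = 0.29305; Al = 0.58610, O = 0.87915.
SiO2 (M=60.083): mol = 0.88611; Si = 0.88611, O = 1.77222.
ΣO = 2.94662; factor = 8/ΣO = 2.71498.
Ca apfu = 0.22184 × 2.71498 = 0.602.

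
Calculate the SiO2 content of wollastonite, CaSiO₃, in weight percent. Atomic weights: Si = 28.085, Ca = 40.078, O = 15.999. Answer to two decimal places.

M(CaSiO₃) = 116.160 g/mol; M(SiO2) = 60.083 g/mol.
Moles SiO2 per formula unit = 1 Si ÷ 1 = 1.0000.
SiO2 fraction = (1.0000 × 60.083) / 116.160 = 60.083/116.160 = 0.5172.

51.72 wt%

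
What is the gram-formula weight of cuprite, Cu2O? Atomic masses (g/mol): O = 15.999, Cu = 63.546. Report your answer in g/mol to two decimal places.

The formula mass is the sum 2(63.546) + 1(15.999).

143.09 g/mol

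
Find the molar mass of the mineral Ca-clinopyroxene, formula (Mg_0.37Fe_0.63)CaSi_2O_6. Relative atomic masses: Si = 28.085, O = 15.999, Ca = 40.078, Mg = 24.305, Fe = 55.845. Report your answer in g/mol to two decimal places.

236.42 g/mol

The formula mass is the sum 0.37·24.305 + 0.63·55.845 + 1·40.078 + 2·28.085 + 6·15.999.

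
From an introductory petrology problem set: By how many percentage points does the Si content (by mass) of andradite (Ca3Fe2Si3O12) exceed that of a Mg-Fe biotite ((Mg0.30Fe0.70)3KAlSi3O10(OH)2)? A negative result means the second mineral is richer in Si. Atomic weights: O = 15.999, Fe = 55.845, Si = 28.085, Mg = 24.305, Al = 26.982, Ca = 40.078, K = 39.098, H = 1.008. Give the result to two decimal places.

First mineral: 84.255 g Si in 508.167 g formula = 16.58 wt% Si.
Second mineral: 84.255 g Si in 483.488 g formula = 17.43 wt% Si.
16.58% − 17.43% gives a difference of -0.85 percentage points.

-0.85 percentage points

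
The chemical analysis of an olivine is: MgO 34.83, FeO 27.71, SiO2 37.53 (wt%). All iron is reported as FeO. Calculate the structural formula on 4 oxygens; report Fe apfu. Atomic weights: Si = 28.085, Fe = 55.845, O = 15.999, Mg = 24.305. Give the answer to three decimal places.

0.617 Fe apfu

MgO: 34.83/40.304 = 0.86418 mol → 0.86418 mol Mg, 0.86418 mol O.
FeO: 27.71/71.844 = 0.38570 mol → 0.38570 mol Fe, 0.38570 mol O.
SiO2: 37.53/60.083 = 0.62464 mol → 0.62464 mol Si, 1.24928 mol O.
Total oxygen = 2.49916 mol. Normalization factor = 4/2.49916 = 1.60054.
Fe per 4 O = 0.38570 × 1.60054 = 0.617.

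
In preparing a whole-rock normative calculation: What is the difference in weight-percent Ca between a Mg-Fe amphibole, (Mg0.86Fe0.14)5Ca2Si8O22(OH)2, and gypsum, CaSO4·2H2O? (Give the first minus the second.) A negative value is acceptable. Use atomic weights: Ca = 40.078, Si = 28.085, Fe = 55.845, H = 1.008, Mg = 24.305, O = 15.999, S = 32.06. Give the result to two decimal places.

-13.67 percentage points

Ca in (Mg0.86Fe0.14)5Ca2Si8O22(OH)2: molar mass 834.431 g/mol; 2×40.078 = 80.156 g → 9.61 wt%.
Ca in CaSO4·2H2O: molar mass 172.164 g/mol; 1×40.078 = 40.078 g → 23.28 wt%.
Difference = 9.61 − 23.28 = -13.67 percentage points.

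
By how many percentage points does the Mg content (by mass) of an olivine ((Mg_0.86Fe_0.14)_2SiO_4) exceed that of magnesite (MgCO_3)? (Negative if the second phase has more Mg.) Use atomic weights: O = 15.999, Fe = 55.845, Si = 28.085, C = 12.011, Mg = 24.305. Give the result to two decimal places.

-0.87 percentage points

Mg in (Mg_0.86Fe_0.14)_2SiO_4: molar mass 149.522 g/mol; 1.72×24.305 = 41.805 g → 27.96 wt%.
Mg in MgCO_3: molar mass 84.313 g/mol; 1×24.305 = 24.305 g → 28.83 wt%.
Difference = 27.96 − 28.83 = -0.87 percentage points.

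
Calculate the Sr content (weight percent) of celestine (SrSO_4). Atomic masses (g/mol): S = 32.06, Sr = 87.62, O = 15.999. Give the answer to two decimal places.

47.70 weight percent

M(SrSO_4) = 183.676 g/mol.
Sr contributes 1 × 87.62 = 87.620 g per mole.
87.620/183.676 = 0.4770 → 47.70%.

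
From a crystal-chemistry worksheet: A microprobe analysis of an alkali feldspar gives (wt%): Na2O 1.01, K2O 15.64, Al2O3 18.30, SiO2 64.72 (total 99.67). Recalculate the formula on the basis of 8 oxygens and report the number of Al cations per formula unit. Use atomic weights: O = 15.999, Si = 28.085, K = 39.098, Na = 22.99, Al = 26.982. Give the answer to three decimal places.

Na2O: 1.01/61.979 = 0.01630 mol → 0.03260 mol Na, 0.01630 mol O.
K2O: 15.64/94.195 = 0.16604 mol → 0.33208 mol K, 0.16604 mol O.
Al2O3: 18.30/101.961 = 0.17948 mol → 0.35896 mol Al, 0.53844 mol O.
SiO2: 64.72/60.083 = 1.07718 mol → 1.07718 mol Si, 2.15436 mol O.
Total oxygen = 2.87514 mol. Normalization factor = 8/2.87514 = 2.78247.
Al per 8 O = 0.35896 × 2.78247 = 0.999.

0.999 Al apfu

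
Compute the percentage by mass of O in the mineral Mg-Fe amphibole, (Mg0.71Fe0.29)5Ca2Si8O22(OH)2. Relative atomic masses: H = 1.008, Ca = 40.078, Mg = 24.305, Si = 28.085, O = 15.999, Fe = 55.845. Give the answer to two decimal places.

Molar mass of (Mg0.71Fe0.29)5Ca2Si8O22(OH)2: 3.55·24.305 + 1.45·55.845 + 2·40.078 + 8·28.085 + 24·15.999 + 2·1.008 = 858.086 g/mol.
Mass of O per formula unit: 24 × 15.999 = 383.976 g.
Weight fraction O = 383.976 / 858.086 = 0.4475.

44.75 mass %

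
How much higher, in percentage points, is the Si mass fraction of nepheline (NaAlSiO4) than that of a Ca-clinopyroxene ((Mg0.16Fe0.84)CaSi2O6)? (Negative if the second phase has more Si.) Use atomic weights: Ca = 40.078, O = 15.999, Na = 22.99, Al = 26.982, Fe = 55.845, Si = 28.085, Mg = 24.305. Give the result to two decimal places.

-3.34 percentage points

M(NaAlSiO4) = 142.053 g/mol, so wt% Si = 28.085/142.053 × 100 = 19.77%.
M((Mg0.16Fe0.84)CaSi2O6) = 243.041 g/mol, so wt% Si = 56.170/243.041 × 100 = 23.11%.
19.77 − 23.11 = -3.34 pp.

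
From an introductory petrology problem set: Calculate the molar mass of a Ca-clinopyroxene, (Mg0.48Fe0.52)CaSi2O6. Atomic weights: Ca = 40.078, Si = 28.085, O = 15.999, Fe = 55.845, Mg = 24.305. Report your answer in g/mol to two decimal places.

232.95 g/mol

Mg: 0.48 × 24.305 = 11.6664
Fe: 0.52 × 55.845 = 29.0394
Ca: 1 × 40.078 = 40.0780
Si: 2 × 28.085 = 56.1700
O: 6 × 15.999 = 95.9940
Summing the contributions gives the formula mass.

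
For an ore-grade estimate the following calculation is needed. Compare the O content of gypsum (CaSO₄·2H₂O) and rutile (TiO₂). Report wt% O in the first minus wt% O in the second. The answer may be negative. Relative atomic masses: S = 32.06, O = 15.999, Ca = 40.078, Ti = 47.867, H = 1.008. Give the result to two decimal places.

15.69 percentage points

M(CaSO₄·2H₂O) = 172.164 g/mol, so wt% O = 95.994/172.164 × 100 = 55.76%.
M(TiO₂) = 79.865 g/mol, so wt% O = 31.998/79.865 × 100 = 40.07%.
55.76 − 40.07 = 15.69 pp.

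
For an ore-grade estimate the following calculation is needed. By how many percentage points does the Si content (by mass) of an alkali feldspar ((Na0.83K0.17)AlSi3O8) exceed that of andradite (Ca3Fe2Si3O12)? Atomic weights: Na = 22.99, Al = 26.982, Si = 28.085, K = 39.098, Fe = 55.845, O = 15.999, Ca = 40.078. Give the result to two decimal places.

15.22 percentage points

Si in (Na0.83K0.17)AlSi3O8: molar mass 264.957 g/mol; 3×28.085 = 84.255 g → 31.80 wt%.
Si in Ca3Fe2Si3O12: molar mass 508.167 g/mol; 3×28.085 = 84.255 g → 16.58 wt%.
Difference = 31.80 − 16.58 = 15.22 percentage points.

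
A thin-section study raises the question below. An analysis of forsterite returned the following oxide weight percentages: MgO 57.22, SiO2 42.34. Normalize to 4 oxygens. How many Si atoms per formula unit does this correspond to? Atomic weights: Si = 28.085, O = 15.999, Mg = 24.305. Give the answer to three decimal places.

0.996 Si apfu

MgO: 57.22/40.304 = 1.41971 mol → 1.41971 mol Mg, 1.41971 mol O.
SiO2: 42.34/60.083 = 0.70469 mol → 0.70469 mol Si, 1.40938 mol O.
Total oxygen = 2.82909 mol. Normalization factor = 4/2.82909 = 1.41388.
Si per 4 O = 0.70469 × 1.41388 = 0.996.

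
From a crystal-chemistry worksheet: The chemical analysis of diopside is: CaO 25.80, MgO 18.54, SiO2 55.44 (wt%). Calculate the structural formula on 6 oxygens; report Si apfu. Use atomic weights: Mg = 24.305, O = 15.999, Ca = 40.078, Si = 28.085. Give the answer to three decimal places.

2.002 Si apfu

CaO (M=56.077): mol = 0.46008; Ca = 0.46008, O = 0.46008.
MgO (M=40.304): mol = 0.46000; Mg = 0.46000, O = 0.46000.
SiO2 (M=60.083): mol = 0.92272; Si = 0.92272, O = 1.84544.
ΣO = 2.76552; factor = 6/ΣO = 2.16957.
Si apfu = 0.92272 × 2.16957 = 2.002.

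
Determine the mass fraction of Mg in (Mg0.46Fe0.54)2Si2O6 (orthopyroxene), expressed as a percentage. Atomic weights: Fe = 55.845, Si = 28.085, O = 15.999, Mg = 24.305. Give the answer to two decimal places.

9.52 mass %

M((Mg0.46Fe0.54)2Si2O6) = 234.837 g/mol.
Mg contributes 0.92 × 24.305 = 22.361 g per mole.
22.361/234.837 = 0.0952 → 9.52%.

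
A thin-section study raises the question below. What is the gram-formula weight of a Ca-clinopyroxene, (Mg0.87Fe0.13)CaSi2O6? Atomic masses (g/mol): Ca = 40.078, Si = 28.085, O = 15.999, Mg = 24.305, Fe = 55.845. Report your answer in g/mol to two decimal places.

M = 0.87(24.305) + 0.13(55.845) + 1(40.078) + 2(28.085) + 6(15.999)

220.65 g/mol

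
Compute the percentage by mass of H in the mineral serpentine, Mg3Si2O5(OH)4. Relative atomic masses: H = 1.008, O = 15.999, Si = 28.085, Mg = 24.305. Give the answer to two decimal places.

Formula mass = 3·24.305 + 2·28.085 + 9·15.999 + 4·1.008 = 277.108 g/mol, of which 4.032 g is H.
So H makes up 4.032/277.108 = 0.0146 of the mass, i.e. 1.46%.

1.46 weight percent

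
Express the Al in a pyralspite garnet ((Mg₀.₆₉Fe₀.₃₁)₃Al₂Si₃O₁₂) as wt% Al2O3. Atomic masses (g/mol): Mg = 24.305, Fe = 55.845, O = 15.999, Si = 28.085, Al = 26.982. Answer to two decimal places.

M((Mg₀.₆₉Fe₀.₃₁)₃Al₂Si₃O₁₂) = 432.454 g/mol; M(Al2O3) = 101.961 g/mol.
Moles Al2O3 per formula unit = 2 Al ÷ 2 = 1.0000.
Al2O3 fraction = (1.0000 × 101.961) / 432.454 = 101.961/432.454 = 0.2358.

23.58 wt%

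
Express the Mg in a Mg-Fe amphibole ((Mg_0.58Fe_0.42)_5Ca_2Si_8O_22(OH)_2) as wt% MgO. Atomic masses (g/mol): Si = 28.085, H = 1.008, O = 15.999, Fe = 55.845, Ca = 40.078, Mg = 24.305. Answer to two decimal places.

M((Mg_0.58Fe_0.42)_5Ca_2Si_8O_22(OH)_2) = 878.587 g/mol; M(MgO) = 40.304 g/mol.
Moles MgO per formula unit = 2.90 Mg ÷ 1 = 2.9000.
MgO fraction = (2.9000 × 40.304) / 878.587 = 116.882/878.587 = 0.1330.

13.30 wt%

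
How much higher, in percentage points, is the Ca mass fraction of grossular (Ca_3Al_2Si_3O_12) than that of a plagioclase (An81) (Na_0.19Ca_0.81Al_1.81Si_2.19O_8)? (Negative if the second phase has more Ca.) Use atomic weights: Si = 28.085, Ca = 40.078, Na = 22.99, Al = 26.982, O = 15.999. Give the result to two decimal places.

M(Ca_3Al_2Si_3O_12) = 450.441 g/mol, so wt% Ca = 120.234/450.441 × 100 = 26.69%.
M(Na_0.19Ca_0.81Al_1.81Si_2.19O_8) = 275.167 g/mol, so wt% Ca = 32.463/275.167 × 100 = 11.80%.
26.69 − 11.80 = 14.89 pp.

14.89 percentage points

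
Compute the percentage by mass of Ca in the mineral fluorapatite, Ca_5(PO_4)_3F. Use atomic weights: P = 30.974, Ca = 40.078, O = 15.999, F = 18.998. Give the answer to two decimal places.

39.74 weight percent

Formula mass = 5*40.078 + 3*30.974 + 12*15.999 + 1*18.998 = 504.298 g/mol, of which 200.390 g is Ca.
So Ca makes up 200.390/504.298 = 0.3974 of the mass, i.e. 39.74%.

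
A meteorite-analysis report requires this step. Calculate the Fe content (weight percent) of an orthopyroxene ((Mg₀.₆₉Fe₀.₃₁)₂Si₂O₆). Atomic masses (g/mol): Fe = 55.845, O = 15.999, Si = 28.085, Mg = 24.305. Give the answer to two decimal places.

Molar mass of (Mg₀.₆₉Fe₀.₃₁)₂Si₂O₆: 1.38×24.305 + 0.62×55.845 + 2×28.085 + 6×15.999 = 220.329 g/mol.
Mass of Fe per formula unit: 0.62 × 55.845 = 34.624 g.
Weight fraction Fe = 34.624 / 220.329 = 0.1571.

15.71 weight percent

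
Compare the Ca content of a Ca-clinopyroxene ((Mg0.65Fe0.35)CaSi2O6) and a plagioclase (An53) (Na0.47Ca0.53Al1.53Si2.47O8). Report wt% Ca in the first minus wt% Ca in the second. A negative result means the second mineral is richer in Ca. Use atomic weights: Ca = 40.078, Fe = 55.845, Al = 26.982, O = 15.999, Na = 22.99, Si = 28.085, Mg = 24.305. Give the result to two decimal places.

Ca in (Mg0.65Fe0.35)CaSi2O6: molar mass 227.586 g/mol; 1×40.078 = 40.078 g → 17.61 wt%.
Ca in Na0.47Ca0.53Al1.53Si2.47O8: molar mass 270.691 g/mol; 0.53×40.078 = 21.241 g → 7.85 wt%.
Difference = 17.61 − 7.85 = 9.76 percentage points.

9.76 percentage points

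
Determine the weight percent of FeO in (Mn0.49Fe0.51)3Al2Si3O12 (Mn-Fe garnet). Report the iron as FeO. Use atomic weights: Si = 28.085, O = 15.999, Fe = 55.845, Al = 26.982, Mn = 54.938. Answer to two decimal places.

M((Mn0.49Fe0.51)3Al2Si3O12) = 496.409 g/mol; M(FeO) = 71.844 g/mol.
Moles FeO per formula unit = 1.53 Fe ÷ 1 = 1.5300.
FeO fraction = (1.5300 × 71.844) / 496.409 = 109.921/496.409 = 0.2214.

22.14 wt%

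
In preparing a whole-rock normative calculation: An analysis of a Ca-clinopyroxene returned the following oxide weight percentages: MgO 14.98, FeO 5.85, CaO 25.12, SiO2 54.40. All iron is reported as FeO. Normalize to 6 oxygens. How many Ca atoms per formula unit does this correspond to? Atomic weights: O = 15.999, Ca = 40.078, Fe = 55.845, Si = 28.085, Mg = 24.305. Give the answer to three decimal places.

0.991 Ca apfu

MgO (M=40.304): mol = 0.37168; Mg = 0.37168, O = 0.37168.
FeO (M=71.844): mol = 0.08143; Fe = 0.08143, O = 0.08143.
CaO (M=56.077): mol = 0.44796; Ca = 0.44796, O = 0.44796.
SiO2 (M=60.083): mol = 0.90541; Si = 0.90541, O = 1.81082.
ΣO = 2.71189; factor = 6/ΣO = 2.21248.
Ca apfu = 0.44796 × 2.21248 = 0.991.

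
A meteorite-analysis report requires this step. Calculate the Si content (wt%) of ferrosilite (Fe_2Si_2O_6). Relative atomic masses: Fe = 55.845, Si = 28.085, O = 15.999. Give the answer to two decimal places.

M(Fe_2Si_2O_6) = 263.854 g/mol.
Si contributes 2 × 28.085 = 56.170 g per mole.
56.170/263.854 = 0.2129 → 21.29%.

21.29 wt%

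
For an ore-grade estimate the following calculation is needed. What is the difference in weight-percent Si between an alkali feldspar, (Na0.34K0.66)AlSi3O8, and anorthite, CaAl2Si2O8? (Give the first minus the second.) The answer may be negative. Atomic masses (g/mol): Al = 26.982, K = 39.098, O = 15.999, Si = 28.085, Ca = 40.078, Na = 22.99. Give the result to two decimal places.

M((Na0.34K0.66)AlSi3O8) = 272.850 g/mol, so wt% Si = 84.255/272.850 × 100 = 30.88%.
M(CaAl2Si2O8) = 278.204 g/mol, so wt% Si = 56.170/278.204 × 100 = 20.19%.
30.88 − 20.19 = 10.69 pp.

10.69 percentage points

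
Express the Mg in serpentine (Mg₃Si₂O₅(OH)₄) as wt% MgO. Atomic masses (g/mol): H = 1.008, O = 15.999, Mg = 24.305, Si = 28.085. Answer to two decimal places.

43.63 wt%

Molar mass of Mg₃Si₂O₅(OH)₄ = 3*24.305 + 2*28.085 + 9*15.999 + 4*1.008 = 277.108 g/mol.
Each formula unit contains 3 Mg, equivalent to 3/1 = 3.0000 mol MgO.
M(MgO) = 1×24.305 + 1×15.999 = 40.304 g/mol.
Mass of MgO per formula unit = 3.0000 × 40.304 = 120.912 g.
MgO wt% = 120.912 / 277.108 × 100 = 43.63%.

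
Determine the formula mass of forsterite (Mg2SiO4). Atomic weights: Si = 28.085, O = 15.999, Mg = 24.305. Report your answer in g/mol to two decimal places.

Mg: 2 × 24.305 = 48.6100
Si: 1 × 28.085 = 28.0850
O: 4 × 15.999 = 63.9960
Summing the contributions gives the formula mass.

140.69 g/mol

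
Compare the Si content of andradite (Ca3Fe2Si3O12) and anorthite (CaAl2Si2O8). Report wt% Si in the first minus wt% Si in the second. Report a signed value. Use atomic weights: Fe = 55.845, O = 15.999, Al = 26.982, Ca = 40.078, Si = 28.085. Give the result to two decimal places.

First mineral: 84.255 g Si in 508.167 g formula = 16.58 wt% Si.
Second mineral: 56.170 g Si in 278.204 g formula = 20.19 wt% Si.
16.58% − 20.19% gives a difference of -3.61 percentage points.

-3.61 percentage points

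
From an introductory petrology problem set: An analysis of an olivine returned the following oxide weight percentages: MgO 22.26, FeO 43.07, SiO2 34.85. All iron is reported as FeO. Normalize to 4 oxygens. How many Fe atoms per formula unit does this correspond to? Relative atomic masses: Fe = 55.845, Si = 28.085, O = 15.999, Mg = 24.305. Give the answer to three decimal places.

MgO (M=40.304): mol = 0.55230; Mg = 0.55230, O = 0.55230.
FeO (M=71.844): mol = 0.59949; Fe = 0.59949, O = 0.59949.
SiO2 (M=60.083): mol = 0.58003; Si = 0.58003, O = 1.16006.
ΣO = 2.31185; factor = 4/ΣO = 1.73022.
Fe apfu = 0.59949 × 1.73022 = 1.037.

1.037 Fe apfu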